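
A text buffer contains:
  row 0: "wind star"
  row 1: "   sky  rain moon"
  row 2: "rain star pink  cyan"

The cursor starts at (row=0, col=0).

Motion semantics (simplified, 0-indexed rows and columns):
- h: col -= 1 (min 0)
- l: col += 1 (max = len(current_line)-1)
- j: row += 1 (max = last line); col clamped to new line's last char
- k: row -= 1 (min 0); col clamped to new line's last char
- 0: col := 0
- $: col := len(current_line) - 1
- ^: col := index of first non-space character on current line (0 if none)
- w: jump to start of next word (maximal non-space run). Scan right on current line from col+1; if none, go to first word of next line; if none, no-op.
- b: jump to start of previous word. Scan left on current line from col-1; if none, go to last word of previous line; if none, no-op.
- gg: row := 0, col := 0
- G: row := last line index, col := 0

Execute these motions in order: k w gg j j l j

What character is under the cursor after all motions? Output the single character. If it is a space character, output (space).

After 1 (k): row=0 col=0 char='w'
After 2 (w): row=0 col=5 char='s'
After 3 (gg): row=0 col=0 char='w'
After 4 (j): row=1 col=0 char='_'
After 5 (j): row=2 col=0 char='r'
After 6 (l): row=2 col=1 char='a'
After 7 (j): row=2 col=1 char='a'

Answer: a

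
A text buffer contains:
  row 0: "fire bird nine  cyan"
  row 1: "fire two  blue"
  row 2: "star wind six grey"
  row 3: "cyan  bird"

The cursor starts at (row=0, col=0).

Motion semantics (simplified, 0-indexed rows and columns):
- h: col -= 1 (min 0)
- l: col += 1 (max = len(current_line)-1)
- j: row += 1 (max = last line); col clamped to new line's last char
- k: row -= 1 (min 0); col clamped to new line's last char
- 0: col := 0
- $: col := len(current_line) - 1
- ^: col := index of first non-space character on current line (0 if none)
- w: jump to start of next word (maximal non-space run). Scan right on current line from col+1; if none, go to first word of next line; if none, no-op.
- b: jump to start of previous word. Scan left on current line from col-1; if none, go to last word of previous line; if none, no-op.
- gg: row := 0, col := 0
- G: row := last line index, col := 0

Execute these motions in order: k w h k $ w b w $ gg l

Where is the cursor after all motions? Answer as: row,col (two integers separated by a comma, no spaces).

After 1 (k): row=0 col=0 char='f'
After 2 (w): row=0 col=5 char='b'
After 3 (h): row=0 col=4 char='_'
After 4 (k): row=0 col=4 char='_'
After 5 ($): row=0 col=19 char='n'
After 6 (w): row=1 col=0 char='f'
After 7 (b): row=0 col=16 char='c'
After 8 (w): row=1 col=0 char='f'
After 9 ($): row=1 col=13 char='e'
After 10 (gg): row=0 col=0 char='f'
After 11 (l): row=0 col=1 char='i'

Answer: 0,1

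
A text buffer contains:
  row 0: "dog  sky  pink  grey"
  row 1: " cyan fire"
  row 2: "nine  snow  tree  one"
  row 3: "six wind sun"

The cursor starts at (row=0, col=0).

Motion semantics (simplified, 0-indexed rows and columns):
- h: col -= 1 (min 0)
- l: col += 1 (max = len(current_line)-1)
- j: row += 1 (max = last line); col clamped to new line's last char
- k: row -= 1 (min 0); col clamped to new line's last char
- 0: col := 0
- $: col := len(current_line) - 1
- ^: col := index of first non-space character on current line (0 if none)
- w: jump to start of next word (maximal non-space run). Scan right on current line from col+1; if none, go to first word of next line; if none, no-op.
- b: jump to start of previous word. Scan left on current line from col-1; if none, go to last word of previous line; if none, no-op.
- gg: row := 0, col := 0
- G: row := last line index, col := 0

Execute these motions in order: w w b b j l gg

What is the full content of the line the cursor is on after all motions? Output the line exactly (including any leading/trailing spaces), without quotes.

Answer: dog  sky  pink  grey

Derivation:
After 1 (w): row=0 col=5 char='s'
After 2 (w): row=0 col=10 char='p'
After 3 (b): row=0 col=5 char='s'
After 4 (b): row=0 col=0 char='d'
After 5 (j): row=1 col=0 char='_'
After 6 (l): row=1 col=1 char='c'
After 7 (gg): row=0 col=0 char='d'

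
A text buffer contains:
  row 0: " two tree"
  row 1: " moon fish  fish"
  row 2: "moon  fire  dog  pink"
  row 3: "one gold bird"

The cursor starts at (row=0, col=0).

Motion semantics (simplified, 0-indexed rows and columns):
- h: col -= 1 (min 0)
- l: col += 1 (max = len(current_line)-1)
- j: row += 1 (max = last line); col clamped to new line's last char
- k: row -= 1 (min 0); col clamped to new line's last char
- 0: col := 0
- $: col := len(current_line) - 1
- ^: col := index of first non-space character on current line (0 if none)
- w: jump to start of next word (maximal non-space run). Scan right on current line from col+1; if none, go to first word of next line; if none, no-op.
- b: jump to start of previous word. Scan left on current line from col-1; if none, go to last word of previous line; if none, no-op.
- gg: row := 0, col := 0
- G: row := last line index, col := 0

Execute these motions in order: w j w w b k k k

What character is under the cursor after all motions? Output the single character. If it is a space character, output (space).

Answer: r

Derivation:
After 1 (w): row=0 col=1 char='t'
After 2 (j): row=1 col=1 char='m'
After 3 (w): row=1 col=6 char='f'
After 4 (w): row=1 col=12 char='f'
After 5 (b): row=1 col=6 char='f'
After 6 (k): row=0 col=6 char='r'
After 7 (k): row=0 col=6 char='r'
After 8 (k): row=0 col=6 char='r'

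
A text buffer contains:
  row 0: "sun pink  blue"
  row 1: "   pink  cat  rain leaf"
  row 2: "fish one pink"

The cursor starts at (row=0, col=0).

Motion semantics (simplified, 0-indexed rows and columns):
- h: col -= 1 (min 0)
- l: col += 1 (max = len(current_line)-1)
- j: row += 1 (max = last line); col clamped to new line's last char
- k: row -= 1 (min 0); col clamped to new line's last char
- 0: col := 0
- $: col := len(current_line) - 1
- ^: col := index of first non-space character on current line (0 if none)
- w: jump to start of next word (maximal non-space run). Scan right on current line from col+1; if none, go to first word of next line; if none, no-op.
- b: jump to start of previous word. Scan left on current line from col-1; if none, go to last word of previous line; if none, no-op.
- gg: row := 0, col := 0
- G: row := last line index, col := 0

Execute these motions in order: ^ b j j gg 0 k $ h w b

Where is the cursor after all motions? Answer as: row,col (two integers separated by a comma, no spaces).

After 1 (^): row=0 col=0 char='s'
After 2 (b): row=0 col=0 char='s'
After 3 (j): row=1 col=0 char='_'
After 4 (j): row=2 col=0 char='f'
After 5 (gg): row=0 col=0 char='s'
After 6 (0): row=0 col=0 char='s'
After 7 (k): row=0 col=0 char='s'
After 8 ($): row=0 col=13 char='e'
After 9 (h): row=0 col=12 char='u'
After 10 (w): row=1 col=3 char='p'
After 11 (b): row=0 col=10 char='b'

Answer: 0,10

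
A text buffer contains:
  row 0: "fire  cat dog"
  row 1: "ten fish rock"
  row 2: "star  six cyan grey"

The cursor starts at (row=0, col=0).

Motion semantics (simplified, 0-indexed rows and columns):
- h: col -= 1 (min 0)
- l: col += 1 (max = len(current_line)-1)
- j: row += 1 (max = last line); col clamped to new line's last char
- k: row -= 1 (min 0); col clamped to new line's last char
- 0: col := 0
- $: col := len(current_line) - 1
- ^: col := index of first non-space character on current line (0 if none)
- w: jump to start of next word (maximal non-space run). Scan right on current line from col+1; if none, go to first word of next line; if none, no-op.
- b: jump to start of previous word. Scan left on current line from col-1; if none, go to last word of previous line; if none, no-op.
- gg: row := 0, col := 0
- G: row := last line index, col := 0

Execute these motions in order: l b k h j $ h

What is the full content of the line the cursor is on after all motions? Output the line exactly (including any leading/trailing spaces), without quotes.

Answer: ten fish rock

Derivation:
After 1 (l): row=0 col=1 char='i'
After 2 (b): row=0 col=0 char='f'
After 3 (k): row=0 col=0 char='f'
After 4 (h): row=0 col=0 char='f'
After 5 (j): row=1 col=0 char='t'
After 6 ($): row=1 col=12 char='k'
After 7 (h): row=1 col=11 char='c'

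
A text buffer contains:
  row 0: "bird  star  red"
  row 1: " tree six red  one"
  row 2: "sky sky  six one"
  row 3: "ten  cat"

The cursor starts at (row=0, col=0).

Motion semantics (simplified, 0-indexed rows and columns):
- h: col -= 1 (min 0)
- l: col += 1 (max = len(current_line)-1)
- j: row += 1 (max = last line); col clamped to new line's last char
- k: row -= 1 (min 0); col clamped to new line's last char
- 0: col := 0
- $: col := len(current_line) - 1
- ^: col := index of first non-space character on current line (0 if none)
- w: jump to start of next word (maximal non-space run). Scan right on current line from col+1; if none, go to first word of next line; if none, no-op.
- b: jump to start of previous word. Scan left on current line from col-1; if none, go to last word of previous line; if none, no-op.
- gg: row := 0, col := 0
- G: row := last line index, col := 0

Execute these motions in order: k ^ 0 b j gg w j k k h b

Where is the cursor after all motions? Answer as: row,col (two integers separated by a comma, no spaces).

After 1 (k): row=0 col=0 char='b'
After 2 (^): row=0 col=0 char='b'
After 3 (0): row=0 col=0 char='b'
After 4 (b): row=0 col=0 char='b'
After 5 (j): row=1 col=0 char='_'
After 6 (gg): row=0 col=0 char='b'
After 7 (w): row=0 col=6 char='s'
After 8 (j): row=1 col=6 char='s'
After 9 (k): row=0 col=6 char='s'
After 10 (k): row=0 col=6 char='s'
After 11 (h): row=0 col=5 char='_'
After 12 (b): row=0 col=0 char='b'

Answer: 0,0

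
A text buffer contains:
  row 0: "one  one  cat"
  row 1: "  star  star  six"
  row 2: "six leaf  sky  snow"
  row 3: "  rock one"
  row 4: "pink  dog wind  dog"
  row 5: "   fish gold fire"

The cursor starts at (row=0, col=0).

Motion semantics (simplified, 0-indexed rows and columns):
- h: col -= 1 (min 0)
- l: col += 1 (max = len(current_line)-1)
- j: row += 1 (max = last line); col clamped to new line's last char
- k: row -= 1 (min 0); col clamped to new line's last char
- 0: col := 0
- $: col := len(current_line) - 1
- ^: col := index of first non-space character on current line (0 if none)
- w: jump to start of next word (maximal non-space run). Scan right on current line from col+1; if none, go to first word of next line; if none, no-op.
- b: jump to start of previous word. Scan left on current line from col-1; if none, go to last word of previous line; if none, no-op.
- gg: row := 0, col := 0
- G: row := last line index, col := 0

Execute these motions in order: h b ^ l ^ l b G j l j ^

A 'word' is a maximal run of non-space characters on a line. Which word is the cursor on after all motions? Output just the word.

After 1 (h): row=0 col=0 char='o'
After 2 (b): row=0 col=0 char='o'
After 3 (^): row=0 col=0 char='o'
After 4 (l): row=0 col=1 char='n'
After 5 (^): row=0 col=0 char='o'
After 6 (l): row=0 col=1 char='n'
After 7 (b): row=0 col=0 char='o'
After 8 (G): row=5 col=0 char='_'
After 9 (j): row=5 col=0 char='_'
After 10 (l): row=5 col=1 char='_'
After 11 (j): row=5 col=1 char='_'
After 12 (^): row=5 col=3 char='f'

Answer: fish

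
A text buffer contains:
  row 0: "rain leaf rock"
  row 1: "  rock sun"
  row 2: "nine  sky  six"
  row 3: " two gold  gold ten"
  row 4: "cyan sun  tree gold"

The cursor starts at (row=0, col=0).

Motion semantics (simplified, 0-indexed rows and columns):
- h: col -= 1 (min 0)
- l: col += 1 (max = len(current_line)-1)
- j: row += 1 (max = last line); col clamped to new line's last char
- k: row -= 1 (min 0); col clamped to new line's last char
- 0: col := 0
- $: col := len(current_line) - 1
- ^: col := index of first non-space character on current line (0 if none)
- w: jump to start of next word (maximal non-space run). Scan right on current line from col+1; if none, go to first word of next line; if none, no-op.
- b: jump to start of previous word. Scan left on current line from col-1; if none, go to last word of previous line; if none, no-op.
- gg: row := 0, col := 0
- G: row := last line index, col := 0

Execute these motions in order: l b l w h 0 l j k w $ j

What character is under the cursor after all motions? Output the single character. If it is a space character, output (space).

After 1 (l): row=0 col=1 char='a'
After 2 (b): row=0 col=0 char='r'
After 3 (l): row=0 col=1 char='a'
After 4 (w): row=0 col=5 char='l'
After 5 (h): row=0 col=4 char='_'
After 6 (0): row=0 col=0 char='r'
After 7 (l): row=0 col=1 char='a'
After 8 (j): row=1 col=1 char='_'
After 9 (k): row=0 col=1 char='a'
After 10 (w): row=0 col=5 char='l'
After 11 ($): row=0 col=13 char='k'
After 12 (j): row=1 col=9 char='n'

Answer: n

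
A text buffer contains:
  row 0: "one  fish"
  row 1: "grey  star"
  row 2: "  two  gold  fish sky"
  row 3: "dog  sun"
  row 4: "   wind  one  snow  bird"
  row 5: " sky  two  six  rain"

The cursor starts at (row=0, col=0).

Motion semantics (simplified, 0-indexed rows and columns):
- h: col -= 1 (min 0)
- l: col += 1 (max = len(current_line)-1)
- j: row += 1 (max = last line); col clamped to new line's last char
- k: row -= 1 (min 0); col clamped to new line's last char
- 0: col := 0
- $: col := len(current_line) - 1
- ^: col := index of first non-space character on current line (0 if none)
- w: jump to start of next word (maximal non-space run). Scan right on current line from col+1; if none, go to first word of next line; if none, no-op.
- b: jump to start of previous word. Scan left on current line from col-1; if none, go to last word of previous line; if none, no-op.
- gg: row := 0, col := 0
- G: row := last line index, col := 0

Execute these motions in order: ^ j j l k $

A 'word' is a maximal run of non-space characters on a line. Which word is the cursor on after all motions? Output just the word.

Answer: star

Derivation:
After 1 (^): row=0 col=0 char='o'
After 2 (j): row=1 col=0 char='g'
After 3 (j): row=2 col=0 char='_'
After 4 (l): row=2 col=1 char='_'
After 5 (k): row=1 col=1 char='r'
After 6 ($): row=1 col=9 char='r'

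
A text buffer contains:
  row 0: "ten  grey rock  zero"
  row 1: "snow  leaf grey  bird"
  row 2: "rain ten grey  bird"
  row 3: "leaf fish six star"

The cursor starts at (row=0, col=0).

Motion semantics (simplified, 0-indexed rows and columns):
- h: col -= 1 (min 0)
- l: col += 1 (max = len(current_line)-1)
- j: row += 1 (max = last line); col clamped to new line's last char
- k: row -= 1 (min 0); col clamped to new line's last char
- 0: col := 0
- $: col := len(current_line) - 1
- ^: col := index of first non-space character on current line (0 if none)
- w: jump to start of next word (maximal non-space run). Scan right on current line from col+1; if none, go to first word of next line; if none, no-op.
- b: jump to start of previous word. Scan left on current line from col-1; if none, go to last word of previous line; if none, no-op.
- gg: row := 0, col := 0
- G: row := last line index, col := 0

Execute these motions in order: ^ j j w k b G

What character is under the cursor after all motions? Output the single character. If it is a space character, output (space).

Answer: l

Derivation:
After 1 (^): row=0 col=0 char='t'
After 2 (j): row=1 col=0 char='s'
After 3 (j): row=2 col=0 char='r'
After 4 (w): row=2 col=5 char='t'
After 5 (k): row=1 col=5 char='_'
After 6 (b): row=1 col=0 char='s'
After 7 (G): row=3 col=0 char='l'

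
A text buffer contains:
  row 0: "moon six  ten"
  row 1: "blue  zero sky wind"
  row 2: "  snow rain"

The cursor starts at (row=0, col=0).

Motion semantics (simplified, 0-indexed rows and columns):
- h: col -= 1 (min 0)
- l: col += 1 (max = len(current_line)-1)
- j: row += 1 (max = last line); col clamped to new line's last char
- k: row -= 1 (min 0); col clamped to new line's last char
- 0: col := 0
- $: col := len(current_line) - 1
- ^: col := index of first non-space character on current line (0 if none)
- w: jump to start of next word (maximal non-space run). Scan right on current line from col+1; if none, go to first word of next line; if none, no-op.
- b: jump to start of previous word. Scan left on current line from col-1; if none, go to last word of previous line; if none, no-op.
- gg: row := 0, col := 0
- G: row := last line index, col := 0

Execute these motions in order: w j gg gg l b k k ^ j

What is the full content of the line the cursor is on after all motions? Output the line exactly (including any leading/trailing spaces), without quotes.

Answer: blue  zero sky wind

Derivation:
After 1 (w): row=0 col=5 char='s'
After 2 (j): row=1 col=5 char='_'
After 3 (gg): row=0 col=0 char='m'
After 4 (gg): row=0 col=0 char='m'
After 5 (l): row=0 col=1 char='o'
After 6 (b): row=0 col=0 char='m'
After 7 (k): row=0 col=0 char='m'
After 8 (k): row=0 col=0 char='m'
After 9 (^): row=0 col=0 char='m'
After 10 (j): row=1 col=0 char='b'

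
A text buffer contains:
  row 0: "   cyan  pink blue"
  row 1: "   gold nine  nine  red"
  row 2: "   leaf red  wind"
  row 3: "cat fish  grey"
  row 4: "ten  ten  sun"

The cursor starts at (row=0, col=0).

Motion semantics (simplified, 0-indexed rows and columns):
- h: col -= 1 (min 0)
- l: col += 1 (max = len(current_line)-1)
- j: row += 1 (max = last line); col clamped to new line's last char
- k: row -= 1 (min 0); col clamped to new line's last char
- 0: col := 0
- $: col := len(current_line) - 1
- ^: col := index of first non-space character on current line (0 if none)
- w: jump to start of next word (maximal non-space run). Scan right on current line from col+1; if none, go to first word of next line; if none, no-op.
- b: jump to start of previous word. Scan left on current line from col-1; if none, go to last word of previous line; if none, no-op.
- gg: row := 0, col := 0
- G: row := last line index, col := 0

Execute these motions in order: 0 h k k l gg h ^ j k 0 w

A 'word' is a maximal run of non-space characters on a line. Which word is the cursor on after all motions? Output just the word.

After 1 (0): row=0 col=0 char='_'
After 2 (h): row=0 col=0 char='_'
After 3 (k): row=0 col=0 char='_'
After 4 (k): row=0 col=0 char='_'
After 5 (l): row=0 col=1 char='_'
After 6 (gg): row=0 col=0 char='_'
After 7 (h): row=0 col=0 char='_'
After 8 (^): row=0 col=3 char='c'
After 9 (j): row=1 col=3 char='g'
After 10 (k): row=0 col=3 char='c'
After 11 (0): row=0 col=0 char='_'
After 12 (w): row=0 col=3 char='c'

Answer: cyan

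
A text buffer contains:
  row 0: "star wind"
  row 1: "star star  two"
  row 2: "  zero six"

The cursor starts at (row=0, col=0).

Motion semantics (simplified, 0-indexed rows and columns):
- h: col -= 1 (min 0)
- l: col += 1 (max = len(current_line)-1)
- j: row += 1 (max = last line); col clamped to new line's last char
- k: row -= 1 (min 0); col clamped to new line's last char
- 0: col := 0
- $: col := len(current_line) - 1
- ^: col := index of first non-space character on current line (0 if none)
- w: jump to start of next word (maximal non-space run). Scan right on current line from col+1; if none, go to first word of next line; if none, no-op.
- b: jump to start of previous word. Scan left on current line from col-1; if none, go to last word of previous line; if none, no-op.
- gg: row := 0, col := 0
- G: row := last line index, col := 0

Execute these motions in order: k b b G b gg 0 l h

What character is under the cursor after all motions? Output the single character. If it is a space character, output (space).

After 1 (k): row=0 col=0 char='s'
After 2 (b): row=0 col=0 char='s'
After 3 (b): row=0 col=0 char='s'
After 4 (G): row=2 col=0 char='_'
After 5 (b): row=1 col=11 char='t'
After 6 (gg): row=0 col=0 char='s'
After 7 (0): row=0 col=0 char='s'
After 8 (l): row=0 col=1 char='t'
After 9 (h): row=0 col=0 char='s'

Answer: s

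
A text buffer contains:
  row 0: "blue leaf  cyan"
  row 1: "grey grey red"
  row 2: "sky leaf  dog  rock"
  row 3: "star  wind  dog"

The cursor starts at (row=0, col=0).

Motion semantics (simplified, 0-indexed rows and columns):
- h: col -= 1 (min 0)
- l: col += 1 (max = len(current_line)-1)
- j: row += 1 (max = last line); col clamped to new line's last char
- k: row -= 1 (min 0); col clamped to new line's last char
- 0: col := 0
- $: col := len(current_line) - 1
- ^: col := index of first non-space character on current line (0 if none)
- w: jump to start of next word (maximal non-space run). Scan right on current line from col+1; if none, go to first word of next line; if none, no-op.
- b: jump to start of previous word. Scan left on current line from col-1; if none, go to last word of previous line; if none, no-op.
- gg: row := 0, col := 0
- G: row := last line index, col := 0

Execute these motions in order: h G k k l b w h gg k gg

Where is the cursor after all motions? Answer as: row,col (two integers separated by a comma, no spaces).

Answer: 0,0

Derivation:
After 1 (h): row=0 col=0 char='b'
After 2 (G): row=3 col=0 char='s'
After 3 (k): row=2 col=0 char='s'
After 4 (k): row=1 col=0 char='g'
After 5 (l): row=1 col=1 char='r'
After 6 (b): row=1 col=0 char='g'
After 7 (w): row=1 col=5 char='g'
After 8 (h): row=1 col=4 char='_'
After 9 (gg): row=0 col=0 char='b'
After 10 (k): row=0 col=0 char='b'
After 11 (gg): row=0 col=0 char='b'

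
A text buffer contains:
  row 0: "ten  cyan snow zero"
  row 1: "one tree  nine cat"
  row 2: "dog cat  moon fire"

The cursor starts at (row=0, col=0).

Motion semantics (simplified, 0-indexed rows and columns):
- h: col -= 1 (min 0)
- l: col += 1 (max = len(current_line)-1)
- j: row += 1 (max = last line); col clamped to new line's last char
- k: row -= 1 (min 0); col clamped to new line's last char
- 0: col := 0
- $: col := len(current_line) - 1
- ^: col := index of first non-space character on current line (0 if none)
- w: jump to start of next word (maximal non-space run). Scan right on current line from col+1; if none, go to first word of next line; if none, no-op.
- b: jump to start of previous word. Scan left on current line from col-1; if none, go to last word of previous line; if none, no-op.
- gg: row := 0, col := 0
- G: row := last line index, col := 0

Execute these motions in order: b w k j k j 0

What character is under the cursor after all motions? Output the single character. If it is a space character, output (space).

After 1 (b): row=0 col=0 char='t'
After 2 (w): row=0 col=5 char='c'
After 3 (k): row=0 col=5 char='c'
After 4 (j): row=1 col=5 char='r'
After 5 (k): row=0 col=5 char='c'
After 6 (j): row=1 col=5 char='r'
After 7 (0): row=1 col=0 char='o'

Answer: o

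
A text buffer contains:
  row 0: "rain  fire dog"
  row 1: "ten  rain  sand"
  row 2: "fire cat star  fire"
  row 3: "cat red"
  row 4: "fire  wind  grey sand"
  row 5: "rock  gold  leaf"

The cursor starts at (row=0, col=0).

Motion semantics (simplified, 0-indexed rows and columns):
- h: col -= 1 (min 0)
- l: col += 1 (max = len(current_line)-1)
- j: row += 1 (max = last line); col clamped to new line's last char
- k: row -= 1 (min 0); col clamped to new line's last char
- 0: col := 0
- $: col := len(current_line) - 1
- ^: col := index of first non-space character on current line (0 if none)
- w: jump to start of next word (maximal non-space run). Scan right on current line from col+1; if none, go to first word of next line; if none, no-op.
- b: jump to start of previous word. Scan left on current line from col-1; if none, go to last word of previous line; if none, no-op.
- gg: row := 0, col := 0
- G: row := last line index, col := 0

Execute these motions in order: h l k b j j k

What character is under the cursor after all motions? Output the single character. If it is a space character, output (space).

Answer: t

Derivation:
After 1 (h): row=0 col=0 char='r'
After 2 (l): row=0 col=1 char='a'
After 3 (k): row=0 col=1 char='a'
After 4 (b): row=0 col=0 char='r'
After 5 (j): row=1 col=0 char='t'
After 6 (j): row=2 col=0 char='f'
After 7 (k): row=1 col=0 char='t'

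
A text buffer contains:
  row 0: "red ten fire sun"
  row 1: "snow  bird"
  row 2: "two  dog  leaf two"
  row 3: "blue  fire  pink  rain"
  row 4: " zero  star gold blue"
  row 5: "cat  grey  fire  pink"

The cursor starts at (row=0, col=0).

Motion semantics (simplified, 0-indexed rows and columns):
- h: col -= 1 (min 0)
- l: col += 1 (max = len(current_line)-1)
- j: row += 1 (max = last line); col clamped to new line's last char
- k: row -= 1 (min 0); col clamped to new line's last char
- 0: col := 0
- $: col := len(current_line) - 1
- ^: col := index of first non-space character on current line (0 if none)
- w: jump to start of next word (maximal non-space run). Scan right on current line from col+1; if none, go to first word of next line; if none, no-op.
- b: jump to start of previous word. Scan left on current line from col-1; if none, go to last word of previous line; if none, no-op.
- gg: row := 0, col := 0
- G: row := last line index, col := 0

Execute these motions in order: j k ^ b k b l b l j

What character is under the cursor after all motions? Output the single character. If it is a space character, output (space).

After 1 (j): row=1 col=0 char='s'
After 2 (k): row=0 col=0 char='r'
After 3 (^): row=0 col=0 char='r'
After 4 (b): row=0 col=0 char='r'
After 5 (k): row=0 col=0 char='r'
After 6 (b): row=0 col=0 char='r'
After 7 (l): row=0 col=1 char='e'
After 8 (b): row=0 col=0 char='r'
After 9 (l): row=0 col=1 char='e'
After 10 (j): row=1 col=1 char='n'

Answer: n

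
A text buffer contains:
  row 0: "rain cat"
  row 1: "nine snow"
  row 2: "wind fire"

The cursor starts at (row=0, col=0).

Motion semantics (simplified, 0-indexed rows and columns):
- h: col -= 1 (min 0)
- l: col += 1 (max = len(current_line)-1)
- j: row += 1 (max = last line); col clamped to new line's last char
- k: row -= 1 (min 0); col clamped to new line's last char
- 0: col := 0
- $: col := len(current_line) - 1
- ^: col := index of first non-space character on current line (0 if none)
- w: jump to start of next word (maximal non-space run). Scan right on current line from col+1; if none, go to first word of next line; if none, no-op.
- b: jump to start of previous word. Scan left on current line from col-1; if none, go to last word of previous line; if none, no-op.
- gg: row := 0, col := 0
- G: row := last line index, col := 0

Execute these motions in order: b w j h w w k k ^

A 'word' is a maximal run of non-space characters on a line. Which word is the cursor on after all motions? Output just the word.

After 1 (b): row=0 col=0 char='r'
After 2 (w): row=0 col=5 char='c'
After 3 (j): row=1 col=5 char='s'
After 4 (h): row=1 col=4 char='_'
After 5 (w): row=1 col=5 char='s'
After 6 (w): row=2 col=0 char='w'
After 7 (k): row=1 col=0 char='n'
After 8 (k): row=0 col=0 char='r'
After 9 (^): row=0 col=0 char='r'

Answer: rain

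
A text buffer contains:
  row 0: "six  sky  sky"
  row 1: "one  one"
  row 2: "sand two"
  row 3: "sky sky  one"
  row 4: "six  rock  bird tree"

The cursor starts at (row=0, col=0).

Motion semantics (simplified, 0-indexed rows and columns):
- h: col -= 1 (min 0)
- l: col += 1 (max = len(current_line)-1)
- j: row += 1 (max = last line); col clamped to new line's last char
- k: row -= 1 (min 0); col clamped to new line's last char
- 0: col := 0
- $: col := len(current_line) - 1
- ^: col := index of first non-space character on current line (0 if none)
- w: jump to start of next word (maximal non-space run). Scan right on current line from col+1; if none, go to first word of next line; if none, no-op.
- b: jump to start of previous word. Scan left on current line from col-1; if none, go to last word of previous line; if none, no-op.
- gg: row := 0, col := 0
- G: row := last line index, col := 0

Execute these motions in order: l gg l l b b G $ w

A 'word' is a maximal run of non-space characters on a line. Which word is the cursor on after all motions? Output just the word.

Answer: tree

Derivation:
After 1 (l): row=0 col=1 char='i'
After 2 (gg): row=0 col=0 char='s'
After 3 (l): row=0 col=1 char='i'
After 4 (l): row=0 col=2 char='x'
After 5 (b): row=0 col=0 char='s'
After 6 (b): row=0 col=0 char='s'
After 7 (G): row=4 col=0 char='s'
After 8 ($): row=4 col=19 char='e'
After 9 (w): row=4 col=19 char='e'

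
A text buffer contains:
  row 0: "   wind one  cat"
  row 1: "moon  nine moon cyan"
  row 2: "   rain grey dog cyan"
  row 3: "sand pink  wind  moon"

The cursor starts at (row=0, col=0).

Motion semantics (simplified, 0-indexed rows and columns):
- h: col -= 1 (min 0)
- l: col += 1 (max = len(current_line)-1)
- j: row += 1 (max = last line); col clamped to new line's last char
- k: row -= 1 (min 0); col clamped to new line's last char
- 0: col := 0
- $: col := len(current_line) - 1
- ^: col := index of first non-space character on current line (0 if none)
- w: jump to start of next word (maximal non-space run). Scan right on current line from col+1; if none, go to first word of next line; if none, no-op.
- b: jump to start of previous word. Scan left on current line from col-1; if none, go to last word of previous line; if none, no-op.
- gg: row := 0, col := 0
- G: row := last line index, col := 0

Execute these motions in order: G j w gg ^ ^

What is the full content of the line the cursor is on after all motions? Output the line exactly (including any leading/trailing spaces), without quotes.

Answer:    wind one  cat

Derivation:
After 1 (G): row=3 col=0 char='s'
After 2 (j): row=3 col=0 char='s'
After 3 (w): row=3 col=5 char='p'
After 4 (gg): row=0 col=0 char='_'
After 5 (^): row=0 col=3 char='w'
After 6 (^): row=0 col=3 char='w'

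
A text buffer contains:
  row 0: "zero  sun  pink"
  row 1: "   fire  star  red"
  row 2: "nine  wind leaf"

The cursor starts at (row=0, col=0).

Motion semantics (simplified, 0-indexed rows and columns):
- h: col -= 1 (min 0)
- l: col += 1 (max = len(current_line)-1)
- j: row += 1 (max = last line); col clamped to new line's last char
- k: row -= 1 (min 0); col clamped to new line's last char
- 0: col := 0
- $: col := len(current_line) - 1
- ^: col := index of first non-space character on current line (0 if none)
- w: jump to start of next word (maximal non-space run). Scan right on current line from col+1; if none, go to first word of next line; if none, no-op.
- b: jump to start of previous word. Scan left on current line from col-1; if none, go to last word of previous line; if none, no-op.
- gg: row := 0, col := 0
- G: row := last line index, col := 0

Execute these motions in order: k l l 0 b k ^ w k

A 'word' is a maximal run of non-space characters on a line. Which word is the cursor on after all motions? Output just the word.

Answer: sun

Derivation:
After 1 (k): row=0 col=0 char='z'
After 2 (l): row=0 col=1 char='e'
After 3 (l): row=0 col=2 char='r'
After 4 (0): row=0 col=0 char='z'
After 5 (b): row=0 col=0 char='z'
After 6 (k): row=0 col=0 char='z'
After 7 (^): row=0 col=0 char='z'
After 8 (w): row=0 col=6 char='s'
After 9 (k): row=0 col=6 char='s'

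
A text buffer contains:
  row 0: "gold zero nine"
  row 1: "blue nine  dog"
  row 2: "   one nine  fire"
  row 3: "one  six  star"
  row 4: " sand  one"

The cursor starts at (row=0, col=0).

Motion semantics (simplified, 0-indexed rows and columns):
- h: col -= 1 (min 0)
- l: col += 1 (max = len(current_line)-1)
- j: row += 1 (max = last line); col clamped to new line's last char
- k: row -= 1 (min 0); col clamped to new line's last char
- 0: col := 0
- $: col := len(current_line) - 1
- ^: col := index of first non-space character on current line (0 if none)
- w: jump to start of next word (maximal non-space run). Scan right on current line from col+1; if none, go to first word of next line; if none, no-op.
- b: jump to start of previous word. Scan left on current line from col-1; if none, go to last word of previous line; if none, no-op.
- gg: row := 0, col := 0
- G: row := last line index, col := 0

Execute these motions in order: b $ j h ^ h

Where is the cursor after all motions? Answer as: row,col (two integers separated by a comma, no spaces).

After 1 (b): row=0 col=0 char='g'
After 2 ($): row=0 col=13 char='e'
After 3 (j): row=1 col=13 char='g'
After 4 (h): row=1 col=12 char='o'
After 5 (^): row=1 col=0 char='b'
After 6 (h): row=1 col=0 char='b'

Answer: 1,0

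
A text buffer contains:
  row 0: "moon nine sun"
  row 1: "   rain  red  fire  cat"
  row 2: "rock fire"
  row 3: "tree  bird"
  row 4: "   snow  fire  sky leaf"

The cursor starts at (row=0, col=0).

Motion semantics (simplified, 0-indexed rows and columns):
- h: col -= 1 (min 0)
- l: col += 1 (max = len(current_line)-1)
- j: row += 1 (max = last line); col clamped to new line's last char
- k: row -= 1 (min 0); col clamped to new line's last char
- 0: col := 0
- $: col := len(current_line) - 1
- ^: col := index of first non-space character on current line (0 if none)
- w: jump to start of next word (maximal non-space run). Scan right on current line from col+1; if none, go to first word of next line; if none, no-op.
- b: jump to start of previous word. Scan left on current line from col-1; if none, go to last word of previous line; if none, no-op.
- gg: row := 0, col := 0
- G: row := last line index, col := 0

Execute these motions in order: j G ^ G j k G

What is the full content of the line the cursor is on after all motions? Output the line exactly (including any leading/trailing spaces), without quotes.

After 1 (j): row=1 col=0 char='_'
After 2 (G): row=4 col=0 char='_'
After 3 (^): row=4 col=3 char='s'
After 4 (G): row=4 col=0 char='_'
After 5 (j): row=4 col=0 char='_'
After 6 (k): row=3 col=0 char='t'
After 7 (G): row=4 col=0 char='_'

Answer:    snow  fire  sky leaf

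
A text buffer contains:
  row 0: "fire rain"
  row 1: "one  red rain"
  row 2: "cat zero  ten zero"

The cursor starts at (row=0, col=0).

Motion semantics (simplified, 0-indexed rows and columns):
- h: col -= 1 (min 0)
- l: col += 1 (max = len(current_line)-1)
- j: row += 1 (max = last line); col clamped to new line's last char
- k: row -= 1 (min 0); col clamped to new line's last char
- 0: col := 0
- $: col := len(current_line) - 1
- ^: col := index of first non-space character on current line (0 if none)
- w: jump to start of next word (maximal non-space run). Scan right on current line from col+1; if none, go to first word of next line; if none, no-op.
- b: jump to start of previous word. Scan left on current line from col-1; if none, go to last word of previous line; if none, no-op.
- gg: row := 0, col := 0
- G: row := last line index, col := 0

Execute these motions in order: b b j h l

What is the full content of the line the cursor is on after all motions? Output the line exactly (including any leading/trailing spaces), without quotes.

Answer: one  red rain

Derivation:
After 1 (b): row=0 col=0 char='f'
After 2 (b): row=0 col=0 char='f'
After 3 (j): row=1 col=0 char='o'
After 4 (h): row=1 col=0 char='o'
After 5 (l): row=1 col=1 char='n'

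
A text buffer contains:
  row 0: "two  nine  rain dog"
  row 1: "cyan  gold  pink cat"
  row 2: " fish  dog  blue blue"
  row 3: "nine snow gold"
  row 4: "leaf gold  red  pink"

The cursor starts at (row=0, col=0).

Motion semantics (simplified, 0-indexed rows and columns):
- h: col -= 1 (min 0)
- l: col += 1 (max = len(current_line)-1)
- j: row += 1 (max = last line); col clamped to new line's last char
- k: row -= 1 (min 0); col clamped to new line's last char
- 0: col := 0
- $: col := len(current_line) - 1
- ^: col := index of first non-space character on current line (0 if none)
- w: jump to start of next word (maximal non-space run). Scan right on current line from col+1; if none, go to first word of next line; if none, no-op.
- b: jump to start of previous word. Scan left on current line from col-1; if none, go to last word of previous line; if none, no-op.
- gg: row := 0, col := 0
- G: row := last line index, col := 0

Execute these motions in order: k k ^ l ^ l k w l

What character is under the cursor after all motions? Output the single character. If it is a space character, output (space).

Answer: i

Derivation:
After 1 (k): row=0 col=0 char='t'
After 2 (k): row=0 col=0 char='t'
After 3 (^): row=0 col=0 char='t'
After 4 (l): row=0 col=1 char='w'
After 5 (^): row=0 col=0 char='t'
After 6 (l): row=0 col=1 char='w'
After 7 (k): row=0 col=1 char='w'
After 8 (w): row=0 col=5 char='n'
After 9 (l): row=0 col=6 char='i'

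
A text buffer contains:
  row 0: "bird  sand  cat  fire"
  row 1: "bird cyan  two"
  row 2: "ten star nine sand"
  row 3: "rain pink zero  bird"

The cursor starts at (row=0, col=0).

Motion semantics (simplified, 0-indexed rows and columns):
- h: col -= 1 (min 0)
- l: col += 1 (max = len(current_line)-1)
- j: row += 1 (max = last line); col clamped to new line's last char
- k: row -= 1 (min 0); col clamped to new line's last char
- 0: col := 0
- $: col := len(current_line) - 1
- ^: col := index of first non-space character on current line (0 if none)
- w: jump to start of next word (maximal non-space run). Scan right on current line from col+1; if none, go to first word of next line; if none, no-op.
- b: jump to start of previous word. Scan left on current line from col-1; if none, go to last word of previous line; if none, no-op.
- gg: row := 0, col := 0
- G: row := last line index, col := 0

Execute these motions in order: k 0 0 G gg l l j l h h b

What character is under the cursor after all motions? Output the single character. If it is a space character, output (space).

Answer: b

Derivation:
After 1 (k): row=0 col=0 char='b'
After 2 (0): row=0 col=0 char='b'
After 3 (0): row=0 col=0 char='b'
After 4 (G): row=3 col=0 char='r'
After 5 (gg): row=0 col=0 char='b'
After 6 (l): row=0 col=1 char='i'
After 7 (l): row=0 col=2 char='r'
After 8 (j): row=1 col=2 char='r'
After 9 (l): row=1 col=3 char='d'
After 10 (h): row=1 col=2 char='r'
After 11 (h): row=1 col=1 char='i'
After 12 (b): row=1 col=0 char='b'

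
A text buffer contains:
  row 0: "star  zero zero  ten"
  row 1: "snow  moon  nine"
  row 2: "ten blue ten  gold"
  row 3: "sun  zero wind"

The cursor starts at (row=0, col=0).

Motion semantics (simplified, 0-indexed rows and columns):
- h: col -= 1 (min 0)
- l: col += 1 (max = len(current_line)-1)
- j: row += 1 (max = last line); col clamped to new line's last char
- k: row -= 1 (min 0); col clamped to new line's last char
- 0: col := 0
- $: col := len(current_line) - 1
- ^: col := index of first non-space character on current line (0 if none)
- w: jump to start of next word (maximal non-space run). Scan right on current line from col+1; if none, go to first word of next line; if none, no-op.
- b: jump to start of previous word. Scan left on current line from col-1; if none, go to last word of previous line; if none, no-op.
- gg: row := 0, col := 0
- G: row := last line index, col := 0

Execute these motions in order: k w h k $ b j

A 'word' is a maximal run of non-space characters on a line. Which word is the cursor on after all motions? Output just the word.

After 1 (k): row=0 col=0 char='s'
After 2 (w): row=0 col=6 char='z'
After 3 (h): row=0 col=5 char='_'
After 4 (k): row=0 col=5 char='_'
After 5 ($): row=0 col=19 char='n'
After 6 (b): row=0 col=17 char='t'
After 7 (j): row=1 col=15 char='e'

Answer: nine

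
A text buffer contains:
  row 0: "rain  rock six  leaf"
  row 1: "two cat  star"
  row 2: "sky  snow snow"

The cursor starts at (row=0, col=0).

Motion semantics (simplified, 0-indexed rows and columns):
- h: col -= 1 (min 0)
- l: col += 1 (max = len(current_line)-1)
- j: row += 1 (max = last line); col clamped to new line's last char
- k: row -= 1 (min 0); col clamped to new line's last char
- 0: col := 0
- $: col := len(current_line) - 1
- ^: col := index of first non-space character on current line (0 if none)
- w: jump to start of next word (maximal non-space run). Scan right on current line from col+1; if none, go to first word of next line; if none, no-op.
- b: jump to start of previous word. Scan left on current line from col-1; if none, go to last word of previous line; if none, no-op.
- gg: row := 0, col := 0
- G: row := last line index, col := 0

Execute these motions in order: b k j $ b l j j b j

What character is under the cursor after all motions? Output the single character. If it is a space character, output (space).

After 1 (b): row=0 col=0 char='r'
After 2 (k): row=0 col=0 char='r'
After 3 (j): row=1 col=0 char='t'
After 4 ($): row=1 col=12 char='r'
After 5 (b): row=1 col=9 char='s'
After 6 (l): row=1 col=10 char='t'
After 7 (j): row=2 col=10 char='s'
After 8 (j): row=2 col=10 char='s'
After 9 (b): row=2 col=5 char='s'
After 10 (j): row=2 col=5 char='s'

Answer: s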